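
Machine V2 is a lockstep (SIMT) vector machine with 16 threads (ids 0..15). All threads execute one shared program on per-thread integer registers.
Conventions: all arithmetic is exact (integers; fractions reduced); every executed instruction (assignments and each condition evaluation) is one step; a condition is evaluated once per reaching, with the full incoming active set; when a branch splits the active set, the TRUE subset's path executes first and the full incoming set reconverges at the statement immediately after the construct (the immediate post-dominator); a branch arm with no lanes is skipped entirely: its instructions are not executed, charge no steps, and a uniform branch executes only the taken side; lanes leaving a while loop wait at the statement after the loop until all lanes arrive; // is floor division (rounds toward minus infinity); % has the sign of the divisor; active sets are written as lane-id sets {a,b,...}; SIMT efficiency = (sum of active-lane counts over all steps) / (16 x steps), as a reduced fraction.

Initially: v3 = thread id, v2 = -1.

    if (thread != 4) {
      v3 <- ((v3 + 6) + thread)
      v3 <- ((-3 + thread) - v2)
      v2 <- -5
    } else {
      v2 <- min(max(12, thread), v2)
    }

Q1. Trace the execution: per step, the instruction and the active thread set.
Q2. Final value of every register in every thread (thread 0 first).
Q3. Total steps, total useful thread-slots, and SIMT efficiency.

step 0: eval (thread != 4)           {0,1,2,3,4,5,6,7,8,9,10,11,12,13,14,15}
step 1: v3 <- ((v3 + 6) + thread)    {0,1,2,3,5,6,7,8,9,10,11,12,13,14,15}
step 2: v3 <- ((-3 + thread) - v2)   {0,1,2,3,5,6,7,8,9,10,11,12,13,14,15}
step 3: v2 <- -5                     {0,1,2,3,5,6,7,8,9,10,11,12,13,14,15}
step 4: v2 <- min(max(12, thread), v2) {4}

Answer: 5 steps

v3: -2,-1,0,1,4,3,4,5,6,7,8,9,10,11,12,13
v2: -5,-5,-5,-5,-1,-5,-5,-5,-5,-5,-5,-5,-5,-5,-5,-5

steps = 5; useful = 62; efficiency = 62/80 = 31/40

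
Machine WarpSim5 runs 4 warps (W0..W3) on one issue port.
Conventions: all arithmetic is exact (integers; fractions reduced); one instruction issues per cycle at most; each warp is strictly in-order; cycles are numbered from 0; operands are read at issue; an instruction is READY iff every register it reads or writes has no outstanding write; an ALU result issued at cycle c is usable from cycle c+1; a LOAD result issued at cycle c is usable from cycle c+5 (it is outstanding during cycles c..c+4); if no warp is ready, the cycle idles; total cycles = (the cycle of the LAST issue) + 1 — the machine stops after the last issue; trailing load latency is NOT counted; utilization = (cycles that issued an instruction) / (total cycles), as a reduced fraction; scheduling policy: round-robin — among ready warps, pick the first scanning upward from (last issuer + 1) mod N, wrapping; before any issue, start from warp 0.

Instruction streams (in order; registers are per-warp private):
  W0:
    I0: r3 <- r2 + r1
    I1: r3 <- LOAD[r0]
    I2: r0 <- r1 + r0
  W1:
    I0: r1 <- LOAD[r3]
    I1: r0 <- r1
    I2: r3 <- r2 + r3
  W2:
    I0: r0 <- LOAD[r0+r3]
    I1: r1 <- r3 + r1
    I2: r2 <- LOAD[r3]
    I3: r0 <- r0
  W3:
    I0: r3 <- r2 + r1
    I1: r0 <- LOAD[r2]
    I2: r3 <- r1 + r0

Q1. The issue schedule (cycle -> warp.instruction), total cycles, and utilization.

cycle 0: W0.I0
cycle 1: W1.I0
cycle 2: W2.I0
cycle 3: W3.I0
cycle 4: W0.I1
cycle 5: W2.I1
cycle 6: W3.I1
cycle 7: W0.I2
cycle 8: W1.I1
cycle 9: W2.I2
cycle 10: W1.I2
cycle 11: W2.I3
cycle 12: W3.I2

Answer: 13 cycles, utilization 1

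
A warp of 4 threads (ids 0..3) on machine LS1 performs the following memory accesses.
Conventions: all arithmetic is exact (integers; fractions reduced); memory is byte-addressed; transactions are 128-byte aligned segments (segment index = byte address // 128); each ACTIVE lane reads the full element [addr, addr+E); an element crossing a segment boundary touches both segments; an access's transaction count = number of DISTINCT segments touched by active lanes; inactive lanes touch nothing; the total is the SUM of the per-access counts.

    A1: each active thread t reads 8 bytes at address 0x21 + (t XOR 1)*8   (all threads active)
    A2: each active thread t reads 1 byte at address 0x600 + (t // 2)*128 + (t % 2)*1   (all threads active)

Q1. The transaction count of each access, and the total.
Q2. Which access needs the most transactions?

A1: 1 transaction
A2: 2 transactions

Answer: 1,2; total 3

Answer: A2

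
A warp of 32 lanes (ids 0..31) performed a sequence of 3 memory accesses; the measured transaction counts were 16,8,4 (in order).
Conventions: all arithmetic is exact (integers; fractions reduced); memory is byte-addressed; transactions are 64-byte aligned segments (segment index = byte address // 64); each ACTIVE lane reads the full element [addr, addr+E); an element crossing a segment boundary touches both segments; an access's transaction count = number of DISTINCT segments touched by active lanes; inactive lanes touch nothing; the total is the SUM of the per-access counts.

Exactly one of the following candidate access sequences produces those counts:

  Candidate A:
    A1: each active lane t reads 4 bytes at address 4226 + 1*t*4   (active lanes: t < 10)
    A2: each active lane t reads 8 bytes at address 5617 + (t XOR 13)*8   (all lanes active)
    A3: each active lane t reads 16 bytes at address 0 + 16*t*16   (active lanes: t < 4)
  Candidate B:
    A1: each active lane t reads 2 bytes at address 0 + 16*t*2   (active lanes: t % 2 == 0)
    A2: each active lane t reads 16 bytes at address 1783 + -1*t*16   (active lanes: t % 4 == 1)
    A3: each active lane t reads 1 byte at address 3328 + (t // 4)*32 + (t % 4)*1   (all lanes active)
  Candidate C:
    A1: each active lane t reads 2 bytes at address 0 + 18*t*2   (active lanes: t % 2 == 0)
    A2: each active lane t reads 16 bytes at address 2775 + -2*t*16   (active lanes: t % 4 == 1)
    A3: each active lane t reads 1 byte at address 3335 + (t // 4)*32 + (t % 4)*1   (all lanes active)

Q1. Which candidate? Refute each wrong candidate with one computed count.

A: A1 gives 1 transaction, not 16
C: A2 gives 16 transactions, not 8
B: all counts match (16,8,4)

Answer: B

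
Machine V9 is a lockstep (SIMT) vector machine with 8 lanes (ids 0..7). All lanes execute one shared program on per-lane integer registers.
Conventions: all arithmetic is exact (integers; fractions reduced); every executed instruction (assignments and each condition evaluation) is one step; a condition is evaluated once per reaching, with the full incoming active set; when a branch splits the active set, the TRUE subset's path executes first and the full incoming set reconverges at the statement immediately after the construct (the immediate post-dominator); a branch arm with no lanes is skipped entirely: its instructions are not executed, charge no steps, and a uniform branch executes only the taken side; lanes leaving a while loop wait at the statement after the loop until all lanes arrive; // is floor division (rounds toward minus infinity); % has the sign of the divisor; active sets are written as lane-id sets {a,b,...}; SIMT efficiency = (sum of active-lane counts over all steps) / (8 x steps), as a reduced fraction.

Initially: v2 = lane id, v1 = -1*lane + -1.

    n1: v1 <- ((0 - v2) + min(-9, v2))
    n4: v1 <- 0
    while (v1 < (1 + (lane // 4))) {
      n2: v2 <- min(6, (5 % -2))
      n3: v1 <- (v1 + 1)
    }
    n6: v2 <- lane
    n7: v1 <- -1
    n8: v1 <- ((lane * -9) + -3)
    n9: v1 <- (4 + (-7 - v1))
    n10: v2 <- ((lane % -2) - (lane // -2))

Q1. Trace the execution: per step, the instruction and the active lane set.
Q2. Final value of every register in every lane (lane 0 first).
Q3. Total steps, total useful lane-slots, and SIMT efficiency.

step 0: v1 <- ((0 - v2) + min(-9, v2)) {0,1,2,3,4,5,6,7}
step 1: v1 <- 0                      {0,1,2,3,4,5,6,7}
step 2: eval (v1 < (1 + (lane // 4))) {0,1,2,3,4,5,6,7}
step 3: v2 <- min(6, (5 % -2))       {0,1,2,3,4,5,6,7}
step 4: v1 <- (v1 + 1)               {0,1,2,3,4,5,6,7}
step 5: eval (v1 < (1 + (lane // 4))) {0,1,2,3,4,5,6,7}
step 6: v2 <- min(6, (5 % -2))       {4,5,6,7}
step 7: v1 <- (v1 + 1)               {4,5,6,7}
step 8: eval (v1 < (1 + (lane // 4))) {4,5,6,7}
step 9: v2 <- lane                   {0,1,2,3,4,5,6,7}
step 10: v1 <- -1                     {0,1,2,3,4,5,6,7}
step 11: v1 <- ((lane * -9) + -3)     {0,1,2,3,4,5,6,7}
step 12: v1 <- (4 + (-7 - v1))        {0,1,2,3,4,5,6,7}
step 13: v2 <- ((lane % -2) - (lane // -2)) {0,1,2,3,4,5,6,7}

Answer: 14 steps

v2: 0,0,1,1,2,2,3,3
v1: 0,9,18,27,36,45,54,63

steps = 14; useful = 100; efficiency = 100/112 = 25/28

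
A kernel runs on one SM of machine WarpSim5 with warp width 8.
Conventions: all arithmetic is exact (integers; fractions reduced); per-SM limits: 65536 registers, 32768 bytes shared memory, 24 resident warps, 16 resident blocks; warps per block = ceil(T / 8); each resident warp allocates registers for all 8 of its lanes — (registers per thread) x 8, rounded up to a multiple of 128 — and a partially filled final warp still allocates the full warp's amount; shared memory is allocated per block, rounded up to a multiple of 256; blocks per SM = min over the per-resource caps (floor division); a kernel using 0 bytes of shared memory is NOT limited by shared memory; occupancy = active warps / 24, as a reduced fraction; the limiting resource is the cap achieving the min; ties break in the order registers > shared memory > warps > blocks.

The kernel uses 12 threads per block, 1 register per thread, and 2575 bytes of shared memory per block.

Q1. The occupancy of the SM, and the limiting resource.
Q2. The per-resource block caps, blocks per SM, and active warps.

Answer: occupancy 11/12, limited by shared memory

registers: 256 blocks
shared memory: 11 blocks
warps: 12 blocks
blocks: 16 blocks

Answer: 11 blocks, 22 active warps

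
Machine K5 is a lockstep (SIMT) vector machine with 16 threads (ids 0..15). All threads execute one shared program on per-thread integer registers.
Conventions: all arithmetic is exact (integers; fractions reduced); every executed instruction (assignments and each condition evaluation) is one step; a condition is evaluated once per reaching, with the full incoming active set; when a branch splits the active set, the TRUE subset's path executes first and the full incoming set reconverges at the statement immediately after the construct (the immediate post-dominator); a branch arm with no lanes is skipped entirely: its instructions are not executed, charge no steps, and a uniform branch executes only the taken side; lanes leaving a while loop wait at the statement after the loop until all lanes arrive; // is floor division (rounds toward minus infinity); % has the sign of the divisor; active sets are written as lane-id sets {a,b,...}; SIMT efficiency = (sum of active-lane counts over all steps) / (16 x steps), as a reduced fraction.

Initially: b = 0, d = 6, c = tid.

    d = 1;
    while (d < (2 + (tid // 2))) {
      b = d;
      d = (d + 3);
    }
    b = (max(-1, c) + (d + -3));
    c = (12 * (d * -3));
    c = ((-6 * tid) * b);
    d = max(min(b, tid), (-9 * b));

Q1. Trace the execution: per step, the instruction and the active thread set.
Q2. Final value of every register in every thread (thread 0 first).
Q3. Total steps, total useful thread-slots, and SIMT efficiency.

step 0: d <- 1                       {0,1,2,3,4,5,6,7,8,9,10,11,12,13,14,15}
step 1: eval (d < (2 + (tid // 2)))  {0,1,2,3,4,5,6,7,8,9,10,11,12,13,14,15}
step 2: b <- d                       {0,1,2,3,4,5,6,7,8,9,10,11,12,13,14,15}
step 3: d <- (d + 3)                 {0,1,2,3,4,5,6,7,8,9,10,11,12,13,14,15}
step 4: eval (d < (2 + (tid // 2)))  {0,1,2,3,4,5,6,7,8,9,10,11,12,13,14,15}
step 5: b <- d                       {6,7,8,9,10,11,12,13,14,15}
step 6: d <- (d + 3)                 {6,7,8,9,10,11,12,13,14,15}
step 7: eval (d < (2 + (tid // 2)))  {6,7,8,9,10,11,12,13,14,15}
step 8: b <- d                       {12,13,14,15}
step 9: d <- (d + 3)                 {12,13,14,15}
step 10: eval (d < (2 + (tid // 2)))  {12,13,14,15}
step 11: b <- (max(-1, c) + (d + -3)) {0,1,2,3,4,5,6,7,8,9,10,11,12,13,14,15}
step 12: c <- (12 * (d * -3))         {0,1,2,3,4,5,6,7,8,9,10,11,12,13,14,15}
step 13: c <- ((-6 * tid) * b)        {0,1,2,3,4,5,6,7,8,9,10,11,12,13,14,15}
step 14: d <- max(min(b, tid), (-9 * b)) {0,1,2,3,4,5,6,7,8,9,10,11,12,13,14,15}

Answer: 15 steps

b: 1,2,3,4,5,6,10,11,12,13,14,15,19,20,21,22
d: 0,1,2,3,4,5,6,7,8,9,10,11,12,13,14,15
c: 0,-12,-36,-72,-120,-180,-360,-462,-576,-702,-840,-990,-1368,-1560,-1764,-1980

steps = 15; useful = 186; efficiency = 186/240 = 31/40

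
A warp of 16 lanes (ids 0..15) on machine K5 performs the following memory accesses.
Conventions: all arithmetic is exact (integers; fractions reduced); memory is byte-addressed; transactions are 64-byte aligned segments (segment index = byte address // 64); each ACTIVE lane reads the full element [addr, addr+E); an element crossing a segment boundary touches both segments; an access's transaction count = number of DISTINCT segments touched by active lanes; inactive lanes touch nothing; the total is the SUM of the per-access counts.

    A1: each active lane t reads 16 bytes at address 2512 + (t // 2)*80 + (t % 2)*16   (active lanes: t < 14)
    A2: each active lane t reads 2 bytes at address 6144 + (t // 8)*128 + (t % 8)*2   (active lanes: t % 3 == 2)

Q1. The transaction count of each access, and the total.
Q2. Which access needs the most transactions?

A1: 9 transactions
A2: 2 transactions

Answer: 9,2; total 11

Answer: A1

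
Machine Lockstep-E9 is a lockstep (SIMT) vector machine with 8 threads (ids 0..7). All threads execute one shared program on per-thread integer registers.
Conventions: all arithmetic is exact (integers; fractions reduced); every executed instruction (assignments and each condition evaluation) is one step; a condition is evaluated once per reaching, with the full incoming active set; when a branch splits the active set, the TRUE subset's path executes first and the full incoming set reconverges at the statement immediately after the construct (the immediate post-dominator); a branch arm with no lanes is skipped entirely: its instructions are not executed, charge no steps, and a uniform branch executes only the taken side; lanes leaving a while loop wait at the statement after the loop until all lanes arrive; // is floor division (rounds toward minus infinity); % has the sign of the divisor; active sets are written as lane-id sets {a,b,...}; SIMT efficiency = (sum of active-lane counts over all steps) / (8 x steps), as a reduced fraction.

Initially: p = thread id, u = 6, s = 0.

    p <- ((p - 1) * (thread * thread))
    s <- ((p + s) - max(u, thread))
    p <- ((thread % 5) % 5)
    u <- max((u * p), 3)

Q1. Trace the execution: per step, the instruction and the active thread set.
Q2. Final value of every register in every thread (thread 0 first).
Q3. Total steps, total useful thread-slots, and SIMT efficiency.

step 0: p <- ((p - 1) * (thread * thread)) {0,1,2,3,4,5,6,7}
step 1: s <- ((p + s) - max(u, thread)) {0,1,2,3,4,5,6,7}
step 2: p <- ((thread % 5) % 5)      {0,1,2,3,4,5,6,7}
step 3: u <- max((u * p), 3)         {0,1,2,3,4,5,6,7}

Answer: 4 steps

p: 0,1,2,3,4,0,1,2
u: 3,6,12,18,24,3,6,12
s: -6,-6,-2,12,42,94,174,287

steps = 4; useful = 32; efficiency = 32/32 = 1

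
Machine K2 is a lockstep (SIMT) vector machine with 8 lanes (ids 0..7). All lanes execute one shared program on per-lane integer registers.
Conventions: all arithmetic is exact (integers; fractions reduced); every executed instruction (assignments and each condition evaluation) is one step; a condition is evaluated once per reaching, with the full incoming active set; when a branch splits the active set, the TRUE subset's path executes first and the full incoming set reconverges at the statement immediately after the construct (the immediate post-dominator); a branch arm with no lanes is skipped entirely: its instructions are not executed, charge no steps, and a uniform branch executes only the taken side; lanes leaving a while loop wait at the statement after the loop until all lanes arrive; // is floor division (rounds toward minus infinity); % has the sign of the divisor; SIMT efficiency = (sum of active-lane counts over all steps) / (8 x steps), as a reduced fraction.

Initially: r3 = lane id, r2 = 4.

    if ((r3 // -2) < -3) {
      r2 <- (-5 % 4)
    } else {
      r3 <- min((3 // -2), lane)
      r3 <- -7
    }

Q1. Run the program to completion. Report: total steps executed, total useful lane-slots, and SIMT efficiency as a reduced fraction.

Answer: 4 steps, 23 useful, 23/32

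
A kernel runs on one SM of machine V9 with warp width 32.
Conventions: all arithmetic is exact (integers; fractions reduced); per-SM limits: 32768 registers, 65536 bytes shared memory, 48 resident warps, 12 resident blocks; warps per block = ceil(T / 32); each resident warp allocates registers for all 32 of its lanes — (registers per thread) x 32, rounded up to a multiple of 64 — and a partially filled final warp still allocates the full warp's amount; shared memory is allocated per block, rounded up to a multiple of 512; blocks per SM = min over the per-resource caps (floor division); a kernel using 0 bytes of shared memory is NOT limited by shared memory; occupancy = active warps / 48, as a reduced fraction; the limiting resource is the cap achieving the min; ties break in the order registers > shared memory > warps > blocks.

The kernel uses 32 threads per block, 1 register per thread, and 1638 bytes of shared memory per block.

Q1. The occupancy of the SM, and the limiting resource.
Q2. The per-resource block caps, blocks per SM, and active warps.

Answer: occupancy 1/4, limited by blocks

registers: 512 blocks
shared memory: 32 blocks
warps: 48 blocks
blocks: 12 blocks

Answer: 12 blocks, 12 active warps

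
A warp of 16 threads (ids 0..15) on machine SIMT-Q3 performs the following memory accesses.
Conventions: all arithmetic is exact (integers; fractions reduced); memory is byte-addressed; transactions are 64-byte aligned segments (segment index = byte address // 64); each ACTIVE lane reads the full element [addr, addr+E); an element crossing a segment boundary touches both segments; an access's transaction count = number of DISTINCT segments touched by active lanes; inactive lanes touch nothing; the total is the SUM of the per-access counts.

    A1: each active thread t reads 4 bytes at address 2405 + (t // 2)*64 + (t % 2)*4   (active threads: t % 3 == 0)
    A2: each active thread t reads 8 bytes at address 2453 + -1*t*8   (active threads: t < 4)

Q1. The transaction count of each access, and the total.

A1: 6 transactions
A2: 2 transactions

Answer: 6,2; total 8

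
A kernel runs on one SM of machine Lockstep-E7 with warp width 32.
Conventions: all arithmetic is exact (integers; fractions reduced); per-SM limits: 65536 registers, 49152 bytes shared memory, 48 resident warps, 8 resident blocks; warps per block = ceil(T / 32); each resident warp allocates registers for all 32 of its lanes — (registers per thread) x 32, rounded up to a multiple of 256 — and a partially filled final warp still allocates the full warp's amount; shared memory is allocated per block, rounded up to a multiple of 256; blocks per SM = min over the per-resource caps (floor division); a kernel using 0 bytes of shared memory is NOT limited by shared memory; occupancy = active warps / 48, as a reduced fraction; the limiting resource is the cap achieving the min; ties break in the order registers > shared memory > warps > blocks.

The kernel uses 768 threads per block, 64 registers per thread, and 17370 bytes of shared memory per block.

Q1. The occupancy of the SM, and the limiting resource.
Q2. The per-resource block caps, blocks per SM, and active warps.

Answer: occupancy 1/2, limited by registers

registers: 1 block
shared memory: 2 blocks
warps: 2 blocks
blocks: 8 blocks

Answer: 1 block, 24 active warps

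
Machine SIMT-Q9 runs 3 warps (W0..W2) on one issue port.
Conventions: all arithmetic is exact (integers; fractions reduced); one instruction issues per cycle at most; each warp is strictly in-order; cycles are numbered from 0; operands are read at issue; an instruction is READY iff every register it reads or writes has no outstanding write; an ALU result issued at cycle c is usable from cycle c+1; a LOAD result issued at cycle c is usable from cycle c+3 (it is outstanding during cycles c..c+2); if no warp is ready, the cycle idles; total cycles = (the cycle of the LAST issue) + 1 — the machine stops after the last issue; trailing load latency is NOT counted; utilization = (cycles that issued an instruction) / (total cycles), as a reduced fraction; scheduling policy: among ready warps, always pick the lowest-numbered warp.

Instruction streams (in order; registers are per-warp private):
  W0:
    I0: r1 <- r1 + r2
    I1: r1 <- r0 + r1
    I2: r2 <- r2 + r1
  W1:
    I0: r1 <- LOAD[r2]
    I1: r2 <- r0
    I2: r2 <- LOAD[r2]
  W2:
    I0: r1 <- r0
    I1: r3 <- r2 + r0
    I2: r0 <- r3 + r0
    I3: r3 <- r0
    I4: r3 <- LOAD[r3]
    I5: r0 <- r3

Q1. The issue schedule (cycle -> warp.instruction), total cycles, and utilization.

cycle 0: W0.I0
cycle 1: W0.I1
cycle 2: W0.I2
cycle 3: W1.I0
cycle 4: W1.I1
cycle 5: W1.I2
cycle 6: W2.I0
cycle 7: W2.I1
cycle 8: W2.I2
cycle 9: W2.I3
cycle 10: W2.I4
cycle 11: idle
cycle 12: idle
cycle 13: W2.I5

Answer: 14 cycles, utilization 6/7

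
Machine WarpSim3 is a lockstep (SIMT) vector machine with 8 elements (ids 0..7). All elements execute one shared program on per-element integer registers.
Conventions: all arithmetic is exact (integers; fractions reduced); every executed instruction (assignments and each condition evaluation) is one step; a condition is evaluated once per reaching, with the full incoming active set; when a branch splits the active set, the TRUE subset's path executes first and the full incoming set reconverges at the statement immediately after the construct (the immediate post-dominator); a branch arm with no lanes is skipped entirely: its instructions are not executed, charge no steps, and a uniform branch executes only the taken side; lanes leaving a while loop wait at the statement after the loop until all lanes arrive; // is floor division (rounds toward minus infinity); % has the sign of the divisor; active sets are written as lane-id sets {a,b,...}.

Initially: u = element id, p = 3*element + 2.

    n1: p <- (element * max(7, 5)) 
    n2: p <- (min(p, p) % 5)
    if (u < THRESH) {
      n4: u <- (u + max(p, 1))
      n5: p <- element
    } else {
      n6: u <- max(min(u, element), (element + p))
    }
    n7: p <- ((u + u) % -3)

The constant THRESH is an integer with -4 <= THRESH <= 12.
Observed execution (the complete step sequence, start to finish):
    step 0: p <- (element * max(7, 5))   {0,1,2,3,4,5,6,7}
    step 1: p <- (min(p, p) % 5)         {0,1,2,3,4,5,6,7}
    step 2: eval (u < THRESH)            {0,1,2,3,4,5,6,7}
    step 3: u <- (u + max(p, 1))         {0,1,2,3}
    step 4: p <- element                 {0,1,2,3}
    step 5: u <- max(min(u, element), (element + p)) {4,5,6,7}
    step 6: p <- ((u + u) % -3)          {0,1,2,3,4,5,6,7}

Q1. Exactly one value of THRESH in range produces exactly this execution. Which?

Answer: THRESH = 4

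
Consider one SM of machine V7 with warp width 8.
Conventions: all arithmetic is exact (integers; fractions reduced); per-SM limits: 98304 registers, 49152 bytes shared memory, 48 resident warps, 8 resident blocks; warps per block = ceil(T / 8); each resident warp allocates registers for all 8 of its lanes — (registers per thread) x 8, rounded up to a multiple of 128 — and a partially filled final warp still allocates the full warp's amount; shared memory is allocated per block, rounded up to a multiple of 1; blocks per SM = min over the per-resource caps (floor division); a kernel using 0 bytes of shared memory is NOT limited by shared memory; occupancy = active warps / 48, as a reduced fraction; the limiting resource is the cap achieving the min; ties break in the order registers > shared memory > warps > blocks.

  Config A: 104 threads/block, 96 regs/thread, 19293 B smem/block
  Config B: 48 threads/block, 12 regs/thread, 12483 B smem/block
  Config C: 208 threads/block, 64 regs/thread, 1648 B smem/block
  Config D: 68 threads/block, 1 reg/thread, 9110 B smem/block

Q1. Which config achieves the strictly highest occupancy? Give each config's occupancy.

occupancies: A 13/24, B 3/8, C 13/24, D 15/16

Answer: D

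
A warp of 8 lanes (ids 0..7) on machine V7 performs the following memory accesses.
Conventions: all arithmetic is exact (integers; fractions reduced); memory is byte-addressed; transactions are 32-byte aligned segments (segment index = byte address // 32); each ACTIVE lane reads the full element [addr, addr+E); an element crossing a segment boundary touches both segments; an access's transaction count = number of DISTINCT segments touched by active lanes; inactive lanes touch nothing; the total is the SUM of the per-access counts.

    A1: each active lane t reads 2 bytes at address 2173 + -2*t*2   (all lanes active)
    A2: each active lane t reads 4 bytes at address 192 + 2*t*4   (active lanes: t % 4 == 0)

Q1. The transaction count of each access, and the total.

A1: 1 transaction
A2: 2 transactions

Answer: 1,2; total 3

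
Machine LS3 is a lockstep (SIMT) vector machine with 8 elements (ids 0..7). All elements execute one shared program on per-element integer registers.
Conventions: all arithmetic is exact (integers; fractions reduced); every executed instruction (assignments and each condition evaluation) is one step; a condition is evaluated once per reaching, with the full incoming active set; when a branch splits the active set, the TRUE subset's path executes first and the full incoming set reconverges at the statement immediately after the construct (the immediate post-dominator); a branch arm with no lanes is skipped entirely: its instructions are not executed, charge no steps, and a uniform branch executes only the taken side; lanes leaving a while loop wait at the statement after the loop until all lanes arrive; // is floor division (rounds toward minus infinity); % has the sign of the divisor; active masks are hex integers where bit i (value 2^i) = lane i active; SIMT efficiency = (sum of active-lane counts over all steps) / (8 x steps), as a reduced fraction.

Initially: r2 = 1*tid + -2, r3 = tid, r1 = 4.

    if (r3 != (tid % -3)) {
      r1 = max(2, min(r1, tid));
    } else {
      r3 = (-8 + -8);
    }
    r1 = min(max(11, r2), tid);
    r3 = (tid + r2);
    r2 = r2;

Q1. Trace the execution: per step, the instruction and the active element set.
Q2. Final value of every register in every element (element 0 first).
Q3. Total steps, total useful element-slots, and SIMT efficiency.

step 0: eval (r3 != (tid % -3))      0xff
step 1: r1 <- max(2, min(r1, tid))   0xfe
step 2: r3 <- (-8 + -8)              0x01
step 3: r1 <- min(max(11, r2), tid)  0xff
step 4: r3 <- (tid + r2)             0xff
step 5: r2 <- r2                     0xff

Answer: 6 steps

r2: -2,-1,0,1,2,3,4,5
r3: -2,0,2,4,6,8,10,12
r1: 0,1,2,3,4,5,6,7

steps = 6; useful = 40; efficiency = 40/48 = 5/6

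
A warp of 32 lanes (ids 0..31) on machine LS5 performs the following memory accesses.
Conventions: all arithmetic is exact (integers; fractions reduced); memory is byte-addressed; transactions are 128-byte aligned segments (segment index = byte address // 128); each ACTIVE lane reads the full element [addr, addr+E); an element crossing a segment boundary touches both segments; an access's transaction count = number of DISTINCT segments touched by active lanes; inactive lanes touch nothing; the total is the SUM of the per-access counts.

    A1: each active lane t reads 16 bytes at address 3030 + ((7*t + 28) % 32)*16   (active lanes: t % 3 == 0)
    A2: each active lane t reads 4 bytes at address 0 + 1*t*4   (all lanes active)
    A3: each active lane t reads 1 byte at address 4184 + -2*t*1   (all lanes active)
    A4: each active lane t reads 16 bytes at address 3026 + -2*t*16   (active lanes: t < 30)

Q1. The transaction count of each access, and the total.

A1: 4 transactions
A2: 1 transaction
A3: 1 transaction
A4: 8 transactions

Answer: 4,1,1,8; total 14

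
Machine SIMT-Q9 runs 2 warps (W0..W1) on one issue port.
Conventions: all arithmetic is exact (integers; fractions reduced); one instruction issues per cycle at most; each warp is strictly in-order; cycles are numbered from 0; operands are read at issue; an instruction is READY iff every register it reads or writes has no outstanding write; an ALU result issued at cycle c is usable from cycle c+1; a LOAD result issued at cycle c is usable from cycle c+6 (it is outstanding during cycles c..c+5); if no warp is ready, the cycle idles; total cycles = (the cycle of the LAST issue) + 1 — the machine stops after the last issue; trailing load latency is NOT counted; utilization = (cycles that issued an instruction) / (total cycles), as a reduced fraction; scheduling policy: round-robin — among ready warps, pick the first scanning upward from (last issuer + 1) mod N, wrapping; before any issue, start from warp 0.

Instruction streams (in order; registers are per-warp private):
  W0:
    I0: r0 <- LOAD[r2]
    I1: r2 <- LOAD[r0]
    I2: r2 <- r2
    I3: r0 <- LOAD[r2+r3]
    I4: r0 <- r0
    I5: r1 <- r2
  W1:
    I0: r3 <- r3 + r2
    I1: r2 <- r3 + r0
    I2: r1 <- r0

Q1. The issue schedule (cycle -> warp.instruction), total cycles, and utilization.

cycle 0: W0.I0
cycle 1: W1.I0
cycle 2: W1.I1
cycle 3: W1.I2
cycle 4: idle
cycle 5: idle
cycle 6: W0.I1
cycle 7: idle
cycle 8: idle
cycle 9: idle
cycle 10: idle
cycle 11: idle
cycle 12: W0.I2
cycle 13: W0.I3
cycle 14: idle
cycle 15: idle
cycle 16: idle
cycle 17: idle
cycle 18: idle
cycle 19: W0.I4
cycle 20: W0.I5

Answer: 21 cycles, utilization 3/7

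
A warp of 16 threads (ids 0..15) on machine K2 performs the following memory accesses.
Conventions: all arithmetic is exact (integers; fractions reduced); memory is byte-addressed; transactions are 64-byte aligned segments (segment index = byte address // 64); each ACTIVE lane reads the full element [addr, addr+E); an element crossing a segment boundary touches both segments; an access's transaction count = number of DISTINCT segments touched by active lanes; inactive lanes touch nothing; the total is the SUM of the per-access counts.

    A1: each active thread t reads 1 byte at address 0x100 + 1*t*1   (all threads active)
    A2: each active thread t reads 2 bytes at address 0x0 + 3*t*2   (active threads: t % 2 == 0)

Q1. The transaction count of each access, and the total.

A1: 1 transaction
A2: 2 transactions

Answer: 1,2; total 3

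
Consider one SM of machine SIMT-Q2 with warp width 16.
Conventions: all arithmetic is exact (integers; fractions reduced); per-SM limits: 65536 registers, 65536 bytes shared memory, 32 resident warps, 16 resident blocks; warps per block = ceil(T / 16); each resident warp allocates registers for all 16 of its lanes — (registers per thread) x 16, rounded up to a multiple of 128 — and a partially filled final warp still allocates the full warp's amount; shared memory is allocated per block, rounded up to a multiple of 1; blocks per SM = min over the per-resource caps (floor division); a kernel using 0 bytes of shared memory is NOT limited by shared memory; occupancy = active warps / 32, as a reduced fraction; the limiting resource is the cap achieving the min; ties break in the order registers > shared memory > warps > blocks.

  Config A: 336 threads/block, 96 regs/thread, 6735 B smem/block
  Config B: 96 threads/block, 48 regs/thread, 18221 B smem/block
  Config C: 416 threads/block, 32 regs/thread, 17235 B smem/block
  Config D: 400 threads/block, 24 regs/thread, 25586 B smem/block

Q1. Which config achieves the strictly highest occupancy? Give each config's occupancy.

occupancies: A 21/32, B 9/16, C 13/16, D 25/32

Answer: C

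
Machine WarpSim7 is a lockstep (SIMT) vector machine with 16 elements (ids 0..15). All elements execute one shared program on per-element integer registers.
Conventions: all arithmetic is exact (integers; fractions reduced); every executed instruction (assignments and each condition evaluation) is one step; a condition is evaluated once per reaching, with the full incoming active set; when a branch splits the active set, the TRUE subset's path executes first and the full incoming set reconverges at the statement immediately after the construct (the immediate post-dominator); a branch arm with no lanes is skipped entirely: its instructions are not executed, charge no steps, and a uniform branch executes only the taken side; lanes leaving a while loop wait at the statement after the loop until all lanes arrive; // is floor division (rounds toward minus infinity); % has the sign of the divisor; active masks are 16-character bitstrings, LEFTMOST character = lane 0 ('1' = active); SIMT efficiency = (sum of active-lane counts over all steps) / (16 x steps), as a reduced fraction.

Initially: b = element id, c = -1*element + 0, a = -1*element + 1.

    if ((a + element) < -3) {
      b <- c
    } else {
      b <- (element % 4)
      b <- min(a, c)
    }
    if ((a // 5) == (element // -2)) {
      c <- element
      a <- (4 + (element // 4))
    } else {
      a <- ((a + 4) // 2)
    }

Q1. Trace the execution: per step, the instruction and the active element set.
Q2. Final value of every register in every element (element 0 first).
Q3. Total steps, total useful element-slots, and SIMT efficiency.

step 0: eval ((a + element) < -3)    1111111111111111
step 1: b <- (element % 4)           1111111111111111
step 2: b <- min(a, c)               1111111111111111
step 3: eval ((a // 5) == (element // -2)) 1111111111111111
step 4: c <- element                 1010000000000000
step 5: a <- (4 + (element // 4))    1010000000000000
step 6: a <- ((a + 4) // 2)          0101111111111111

Answer: 7 steps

b: 0,-1,-2,-3,-4,-5,-6,-7,-8,-9,-10,-11,-12,-13,-14,-15
c: 0,-1,2,-3,-4,-5,-6,-7,-8,-9,-10,-11,-12,-13,-14,-15
a: 4,2,4,1,0,0,-1,-1,-2,-2,-3,-3,-4,-4,-5,-5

steps = 7; useful = 82; efficiency = 82/112 = 41/56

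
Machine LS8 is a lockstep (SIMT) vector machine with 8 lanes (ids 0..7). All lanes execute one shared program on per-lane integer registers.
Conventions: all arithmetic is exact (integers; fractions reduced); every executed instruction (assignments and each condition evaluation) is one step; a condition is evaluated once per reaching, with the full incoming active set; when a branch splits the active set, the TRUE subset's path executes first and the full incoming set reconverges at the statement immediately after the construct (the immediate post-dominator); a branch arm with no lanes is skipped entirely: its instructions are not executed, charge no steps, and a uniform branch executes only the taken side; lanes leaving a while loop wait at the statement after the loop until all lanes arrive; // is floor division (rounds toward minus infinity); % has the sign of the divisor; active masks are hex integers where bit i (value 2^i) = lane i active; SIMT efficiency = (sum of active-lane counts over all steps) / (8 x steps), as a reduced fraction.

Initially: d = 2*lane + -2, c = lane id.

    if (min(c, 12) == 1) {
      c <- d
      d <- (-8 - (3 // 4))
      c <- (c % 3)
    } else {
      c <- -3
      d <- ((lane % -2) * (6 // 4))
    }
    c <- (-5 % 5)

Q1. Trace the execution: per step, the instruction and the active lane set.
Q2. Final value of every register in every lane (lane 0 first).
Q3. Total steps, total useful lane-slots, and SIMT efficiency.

step 0: eval (min(c, 12) == 1)       0xff
step 1: c <- d                       0x02
step 2: d <- (-8 - (3 // 4))         0x02
step 3: c <- (c % 3)                 0x02
step 4: c <- -3                      0xfd
step 5: d <- ((lane % -2) * (6 // 4)) 0xfd
step 6: c <- (-5 % 5)                0xff

Answer: 7 steps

d: 0,-8,0,-1,0,-1,0,-1
c: 0,0,0,0,0,0,0,0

steps = 7; useful = 33; efficiency = 33/56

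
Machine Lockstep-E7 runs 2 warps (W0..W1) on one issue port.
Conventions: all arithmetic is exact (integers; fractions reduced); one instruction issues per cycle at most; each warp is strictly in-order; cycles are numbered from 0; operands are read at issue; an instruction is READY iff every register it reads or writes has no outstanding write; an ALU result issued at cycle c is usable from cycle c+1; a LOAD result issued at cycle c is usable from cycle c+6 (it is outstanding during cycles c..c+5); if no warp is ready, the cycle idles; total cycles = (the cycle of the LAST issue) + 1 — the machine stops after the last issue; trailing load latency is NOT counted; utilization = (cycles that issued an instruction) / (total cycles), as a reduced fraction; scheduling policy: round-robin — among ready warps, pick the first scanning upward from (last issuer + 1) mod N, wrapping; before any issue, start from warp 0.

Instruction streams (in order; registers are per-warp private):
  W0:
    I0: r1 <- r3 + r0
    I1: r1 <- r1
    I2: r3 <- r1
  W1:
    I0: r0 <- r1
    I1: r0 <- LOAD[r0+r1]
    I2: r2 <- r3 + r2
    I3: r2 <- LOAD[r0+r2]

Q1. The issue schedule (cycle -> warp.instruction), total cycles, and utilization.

cycle 0: W0.I0
cycle 1: W1.I0
cycle 2: W0.I1
cycle 3: W1.I1
cycle 4: W0.I2
cycle 5: W1.I2
cycle 6: idle
cycle 7: idle
cycle 8: idle
cycle 9: W1.I3

Answer: 10 cycles, utilization 7/10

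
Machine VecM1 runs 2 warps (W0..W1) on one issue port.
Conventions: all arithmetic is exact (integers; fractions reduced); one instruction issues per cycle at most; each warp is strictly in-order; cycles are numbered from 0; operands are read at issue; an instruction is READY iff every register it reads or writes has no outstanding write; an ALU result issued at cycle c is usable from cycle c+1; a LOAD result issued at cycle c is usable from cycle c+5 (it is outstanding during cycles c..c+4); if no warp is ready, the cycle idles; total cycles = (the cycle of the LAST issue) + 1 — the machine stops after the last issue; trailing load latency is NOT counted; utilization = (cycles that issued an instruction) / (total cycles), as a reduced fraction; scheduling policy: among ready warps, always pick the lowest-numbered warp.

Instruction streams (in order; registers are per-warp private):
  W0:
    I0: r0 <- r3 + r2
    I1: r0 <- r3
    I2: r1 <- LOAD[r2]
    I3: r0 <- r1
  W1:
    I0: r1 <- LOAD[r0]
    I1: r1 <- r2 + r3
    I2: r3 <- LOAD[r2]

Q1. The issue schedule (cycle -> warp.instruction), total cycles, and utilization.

cycle 0: W0.I0
cycle 1: W0.I1
cycle 2: W0.I2
cycle 3: W1.I0
cycle 4: idle
cycle 5: idle
cycle 6: idle
cycle 7: W0.I3
cycle 8: W1.I1
cycle 9: W1.I2

Answer: 10 cycles, utilization 7/10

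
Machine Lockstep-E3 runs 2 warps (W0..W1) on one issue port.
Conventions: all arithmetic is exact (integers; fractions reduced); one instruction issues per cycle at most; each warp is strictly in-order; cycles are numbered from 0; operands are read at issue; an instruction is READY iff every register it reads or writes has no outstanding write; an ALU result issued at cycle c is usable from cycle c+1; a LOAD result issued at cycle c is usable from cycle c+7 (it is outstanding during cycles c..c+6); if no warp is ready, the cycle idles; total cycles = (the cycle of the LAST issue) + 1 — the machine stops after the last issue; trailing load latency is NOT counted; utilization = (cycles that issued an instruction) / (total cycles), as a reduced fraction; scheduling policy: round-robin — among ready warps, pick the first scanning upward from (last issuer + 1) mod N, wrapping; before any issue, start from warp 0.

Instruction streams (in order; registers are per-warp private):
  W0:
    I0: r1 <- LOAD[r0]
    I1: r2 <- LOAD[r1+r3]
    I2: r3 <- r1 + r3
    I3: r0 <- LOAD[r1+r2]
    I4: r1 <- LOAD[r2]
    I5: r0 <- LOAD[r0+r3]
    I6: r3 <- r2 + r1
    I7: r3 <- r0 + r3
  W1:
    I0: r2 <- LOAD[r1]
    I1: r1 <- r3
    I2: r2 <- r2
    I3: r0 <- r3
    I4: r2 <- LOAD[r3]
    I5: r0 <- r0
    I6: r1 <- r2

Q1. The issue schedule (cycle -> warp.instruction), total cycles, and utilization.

cycle 0: W0.I0
cycle 1: W1.I0
cycle 2: W1.I1
cycle 3: idle
cycle 4: idle
cycle 5: idle
cycle 6: idle
cycle 7: W0.I1
cycle 8: W1.I2
cycle 9: W0.I2
cycle 10: W1.I3
cycle 11: W1.I4
cycle 12: W1.I5
cycle 13: idle
cycle 14: W0.I3
cycle 15: W0.I4
cycle 16: idle
cycle 17: idle
cycle 18: W1.I6
cycle 19: idle
cycle 20: idle
cycle 21: W0.I5
cycle 22: W0.I6
cycle 23: idle
cycle 24: idle
cycle 25: idle
cycle 26: idle
cycle 27: idle
cycle 28: W0.I7

Answer: 29 cycles, utilization 15/29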